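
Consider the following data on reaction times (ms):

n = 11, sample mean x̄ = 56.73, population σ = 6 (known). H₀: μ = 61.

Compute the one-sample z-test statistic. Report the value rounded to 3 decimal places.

test statistic = -2.360

SE = σ/√n = 6/√11 = 1.8091
z = (x̄−μ₀)/SE = (56.73−61)/1.8091 = -2.3603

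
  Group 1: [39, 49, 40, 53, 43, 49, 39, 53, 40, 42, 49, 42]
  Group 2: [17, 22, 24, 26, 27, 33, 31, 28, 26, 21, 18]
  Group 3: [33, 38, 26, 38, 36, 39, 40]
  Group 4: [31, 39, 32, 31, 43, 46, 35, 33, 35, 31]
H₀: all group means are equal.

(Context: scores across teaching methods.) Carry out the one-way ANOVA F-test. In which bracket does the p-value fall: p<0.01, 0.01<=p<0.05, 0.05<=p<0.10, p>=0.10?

Group means [44.83, 24.82, 35.71, 35.60], grand mean 35.425
SSB = Σnᵢ(x̄ᵢ−x̄)² = 2300.643; SSW = ΣΣ(x−x̄ᵢ)² = 973.132
MSB = 2300.643/3 = 766.8811; MSW = 973.132/36 = 27.0314
F = MSB/MSW = 28.3700
df = (3, 36)
p-value (upper-tail) = 0.00000
→ bracket: p<0.01

p-value bracket: p<0.01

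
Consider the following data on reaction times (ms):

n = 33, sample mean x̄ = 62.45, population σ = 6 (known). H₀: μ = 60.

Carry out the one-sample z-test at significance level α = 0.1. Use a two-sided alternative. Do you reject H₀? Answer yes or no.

reject H₀: yes

SE = σ/√n = 6/√33 = 1.0445
z = (x̄−μ₀)/SE = (62.45−60)/1.0445 = 2.3457
p-value (two-sided) = 0.01899
At α=0.1: p < α → reject H₀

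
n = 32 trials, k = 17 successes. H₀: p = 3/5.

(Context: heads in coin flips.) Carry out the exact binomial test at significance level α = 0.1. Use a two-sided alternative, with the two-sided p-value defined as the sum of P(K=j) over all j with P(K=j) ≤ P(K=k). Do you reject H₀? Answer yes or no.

Exact binomial: n=32, k=17, p₀=3/5=0.6000
P(X=j) = C(n,j)·p₀^j·(1−p₀)^(n−j); p = Σ P(X=j) over j with P(X=j) ≤ P(X=17)
p-value (two-sided) = 0.47221
At α=0.1: p ≥ α → fail to reject H₀

reject H₀: no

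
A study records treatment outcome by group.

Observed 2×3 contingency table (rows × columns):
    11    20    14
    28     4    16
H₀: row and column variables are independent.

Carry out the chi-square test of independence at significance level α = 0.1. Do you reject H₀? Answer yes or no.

reject H₀: yes

Row totals [45, 48], col totals [39, 24, 30], n=93
χ² = (11−18.87)²/18.87 + (20−11.61)²/11.61 + (14−14.52)²/14.52 + (28−20.13)²/20.13 + (4−12.39)²/12.39 + (16−15.48)²/15.48 = 18.1324
df = 2
p-value (upper-tail) = 0.00012
At α=0.1: p < α → reject H₀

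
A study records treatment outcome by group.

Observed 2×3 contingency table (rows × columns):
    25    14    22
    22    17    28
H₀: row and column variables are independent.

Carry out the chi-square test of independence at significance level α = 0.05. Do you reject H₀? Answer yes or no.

Row totals [61, 67], col totals [47, 31, 50], n=128
χ² = (25−22.40)²/22.40 + (14−14.77)²/14.77 + (22−23.83)²/23.83 + (22−24.60)²/24.60 + (17−16.23)²/16.23 + (28−26.17)²/26.17 = 0.9226
df = 2
p-value (upper-tail) = 0.63047
At α=0.05: p ≥ α → fail to reject H₀

reject H₀: no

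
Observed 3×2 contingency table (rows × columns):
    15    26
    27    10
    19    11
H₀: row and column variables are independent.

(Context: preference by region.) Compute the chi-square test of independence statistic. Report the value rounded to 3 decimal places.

Row totals [41, 37, 30], col totals [61, 47], n=108
χ² = (15−23.16)²/23.16 + (26−17.84)²/17.84 + (27−20.90)²/20.90 + (10−16.10)²/16.10 + (19−16.94)²/16.94 + (11−13.06)²/13.06 = 11.2699
df = 2

test statistic = 11.270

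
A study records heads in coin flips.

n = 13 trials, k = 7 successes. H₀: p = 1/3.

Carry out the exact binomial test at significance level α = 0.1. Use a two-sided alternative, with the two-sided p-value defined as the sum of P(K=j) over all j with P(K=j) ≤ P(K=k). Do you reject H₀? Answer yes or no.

reject H₀: no

Exact binomial: n=13, k=7, p₀=1/3=0.3333
P(X=j) = C(n,j)·p₀^j·(1−p₀)^(n−j); p = Σ P(X=j) over j with P(X=j) ≤ P(X=7)
p-value (two-sided) = 0.14208
At α=0.1: p ≥ α → fail to reject H₀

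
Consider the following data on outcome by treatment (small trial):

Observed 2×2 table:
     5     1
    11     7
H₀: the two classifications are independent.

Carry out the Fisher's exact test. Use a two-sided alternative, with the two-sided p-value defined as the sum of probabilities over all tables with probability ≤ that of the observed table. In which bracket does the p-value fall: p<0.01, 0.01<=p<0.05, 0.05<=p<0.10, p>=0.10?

p-value bracket: p>=0.10

Margins: r₁=6, r₂=18, c₁=16, c₂=8, n=24
p_obs = C(6,5)·C(18,11)/C(24,16); sum pmf over tables with pmf ≤ p_obs
p-value (two-sided) = 0.62139
→ bracket: p>=0.10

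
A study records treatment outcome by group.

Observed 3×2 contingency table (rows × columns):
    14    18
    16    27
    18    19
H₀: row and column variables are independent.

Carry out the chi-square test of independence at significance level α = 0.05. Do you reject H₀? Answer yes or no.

Row totals [32, 43, 37], col totals [48, 64], n=112
χ² = (14−13.71)²/13.71 + (18−18.29)²/18.29 + (16−18.43)²/18.43 + (27−24.57)²/24.57 + (18−15.86)²/15.86 + (19−21.14)²/21.14 = 1.0773
df = 2
p-value (upper-tail) = 0.58355
At α=0.05: p ≥ α → fail to reject H₀

reject H₀: no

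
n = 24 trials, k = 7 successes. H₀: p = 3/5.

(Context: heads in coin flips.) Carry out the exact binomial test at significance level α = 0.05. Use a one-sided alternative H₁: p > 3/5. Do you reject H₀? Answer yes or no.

reject H₀: no

Exact binomial: n=24, k=7, p₀=3/5=0.6000
P(X≥7) from Σ C(n,i)·p₀^i·(1−p₀)^(n−i)
p-value (one-sided, H₁ greater) = 0.99946
At α=0.05: p ≥ α → fail to reject H₀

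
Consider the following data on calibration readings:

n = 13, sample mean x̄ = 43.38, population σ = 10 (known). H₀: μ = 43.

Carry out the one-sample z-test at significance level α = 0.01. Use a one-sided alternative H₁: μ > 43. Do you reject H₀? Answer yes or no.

reject H₀: no

SE = σ/√n = 10/√13 = 2.7735
z = (x̄−μ₀)/SE = (43.38−43)/2.7735 = 0.1370
p-value (one-sided, H₁ greater) = 0.44551
At α=0.01: p ≥ α → fail to reject H₀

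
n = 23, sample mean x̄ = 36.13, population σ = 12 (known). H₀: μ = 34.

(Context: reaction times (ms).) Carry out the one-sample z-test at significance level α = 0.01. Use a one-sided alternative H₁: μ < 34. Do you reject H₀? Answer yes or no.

SE = σ/√n = 12/√23 = 2.5022
z = (x̄−μ₀)/SE = (36.13−34)/2.5022 = 0.8513
p-value (one-sided, H₁ less) = 0.80269
At α=0.01: p ≥ α → fail to reject H₀

reject H₀: no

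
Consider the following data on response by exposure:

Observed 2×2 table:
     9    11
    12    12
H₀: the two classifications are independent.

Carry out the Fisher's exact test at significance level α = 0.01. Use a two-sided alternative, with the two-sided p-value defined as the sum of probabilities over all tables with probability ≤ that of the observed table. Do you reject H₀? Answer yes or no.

reject H₀: no

Margins: r₁=20, r₂=24, c₁=21, c₂=23, n=44
p_obs = C(20,9)·C(24,12)/C(44,21); sum pmf over tables with pmf ≤ p_obs
p-value (two-sided) = 0.77086
At α=0.01: p ≥ α → fail to reject H₀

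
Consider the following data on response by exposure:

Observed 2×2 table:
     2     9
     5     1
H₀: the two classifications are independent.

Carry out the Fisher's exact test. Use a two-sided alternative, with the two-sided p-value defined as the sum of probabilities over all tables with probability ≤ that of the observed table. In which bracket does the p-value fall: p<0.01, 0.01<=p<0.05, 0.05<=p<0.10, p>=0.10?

Margins: r₁=11, r₂=6, c₁=7, c₂=10, n=17
p_obs = C(11,2)·C(6,5)/C(17,7); sum pmf over tables with pmf ≤ p_obs
p-value (two-sided) = 0.03450
→ bracket: 0.01<=p<0.05

p-value bracket: 0.01<=p<0.05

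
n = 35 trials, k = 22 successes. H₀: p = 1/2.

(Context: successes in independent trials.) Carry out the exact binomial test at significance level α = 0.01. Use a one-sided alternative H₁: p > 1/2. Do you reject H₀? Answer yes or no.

Exact binomial: n=35, k=22, p₀=1/2=0.5000
P(X≥22) from Σ C(n,i)·p₀^i·(1−p₀)^(n−i)
p-value (one-sided, H₁ greater) = 0.08773
At α=0.01: p ≥ α → fail to reject H₀

reject H₀: no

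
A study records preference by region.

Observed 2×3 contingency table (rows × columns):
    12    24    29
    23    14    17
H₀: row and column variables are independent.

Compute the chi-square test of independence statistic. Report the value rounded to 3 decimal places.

test statistic = 8.273

Row totals [65, 54], col totals [35, 38, 46], n=119
χ² = (12−19.12)²/19.12 + (24−20.76)²/20.76 + (29−25.13)²/25.13 + (23−15.88)²/15.88 + (14−17.24)²/17.24 + (17−20.87)²/20.87 = 8.2730
df = 2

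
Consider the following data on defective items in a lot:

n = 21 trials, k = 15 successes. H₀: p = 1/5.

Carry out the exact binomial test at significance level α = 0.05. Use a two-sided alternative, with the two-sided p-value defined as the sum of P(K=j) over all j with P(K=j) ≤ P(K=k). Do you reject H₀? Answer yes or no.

Exact binomial: n=21, k=15, p₀=1/5=0.2000
P(X=j) = C(n,j)·p₀^j·(1−p₀)^(n−j); p = Σ P(X=j) over j with P(X=j) ≤ P(X=15)
p-value (two-sided) = 0.00000
At α=0.05: p < α → reject H₀

reject H₀: yes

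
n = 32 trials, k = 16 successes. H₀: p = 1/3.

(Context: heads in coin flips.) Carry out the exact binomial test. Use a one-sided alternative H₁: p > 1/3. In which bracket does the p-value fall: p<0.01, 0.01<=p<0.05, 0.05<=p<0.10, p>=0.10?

Exact binomial: n=32, k=16, p₀=1/3=0.3333
P(X≥16) from Σ C(n,i)·p₀^i·(1−p₀)^(n−i)
p-value (one-sided, H₁ greater) = 0.03765
→ bracket: 0.01<=p<0.05

p-value bracket: 0.01<=p<0.05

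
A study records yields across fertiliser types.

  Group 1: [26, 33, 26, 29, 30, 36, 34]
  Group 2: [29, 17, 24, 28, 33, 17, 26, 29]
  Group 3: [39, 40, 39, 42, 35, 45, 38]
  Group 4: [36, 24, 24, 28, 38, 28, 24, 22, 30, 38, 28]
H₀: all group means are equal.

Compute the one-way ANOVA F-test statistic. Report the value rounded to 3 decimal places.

test statistic = 11.005

Group means [30.57, 25.38, 39.71, 29.09], grand mean 30.758
SSB = Σnᵢ(x̄ᵢ−x̄)² = 824.134; SSW = ΣΣ(x−x̄ᵢ)² = 723.927
MSB = 824.134/3 = 274.7112; MSW = 723.927/29 = 24.9630
F = MSB/MSW = 11.0047
df = (3, 29)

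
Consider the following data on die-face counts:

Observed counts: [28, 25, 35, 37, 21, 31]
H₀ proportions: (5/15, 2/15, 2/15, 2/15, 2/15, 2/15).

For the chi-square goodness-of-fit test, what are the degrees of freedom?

degrees of freedom = 5

df = k − 1 = 6 − 1 = 5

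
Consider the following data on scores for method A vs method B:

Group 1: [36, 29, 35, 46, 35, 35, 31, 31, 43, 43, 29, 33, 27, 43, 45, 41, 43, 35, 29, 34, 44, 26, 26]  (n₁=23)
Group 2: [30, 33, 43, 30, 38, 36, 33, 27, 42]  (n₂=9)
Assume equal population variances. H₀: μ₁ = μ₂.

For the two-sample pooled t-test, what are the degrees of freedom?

degrees of freedom = 30

df = n₁ + n₂ − 2 = 23 + 9 − 2 = 30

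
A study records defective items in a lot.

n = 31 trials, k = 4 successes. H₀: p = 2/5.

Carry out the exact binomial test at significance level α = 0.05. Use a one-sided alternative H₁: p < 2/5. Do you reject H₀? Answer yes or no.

reject H₀: yes

Exact binomial: n=31, k=4, p₀=2/5=0.4000
P(X≤4) from Σ C(n,i)·p₀^i·(1−p₀)^(n−i)
p-value (one-sided, H₁ less) = 0.00103
At α=0.05: p < α → reject H₀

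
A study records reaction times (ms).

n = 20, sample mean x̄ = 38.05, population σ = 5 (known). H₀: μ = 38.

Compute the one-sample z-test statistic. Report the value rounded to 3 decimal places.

test statistic = 0.045

SE = σ/√n = 5/√20 = 1.1180
z = (x̄−μ₀)/SE = (38.05−38)/1.1180 = 0.0447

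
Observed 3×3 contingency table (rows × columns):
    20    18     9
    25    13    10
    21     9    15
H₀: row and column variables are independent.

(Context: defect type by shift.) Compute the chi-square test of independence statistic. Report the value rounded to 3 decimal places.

Row totals [47, 48, 45], col totals [66, 40, 34], n=140
χ² = (20−22.16)²/22.16 + (18−13.43)²/13.43 + (9−11.41)²/11.41 + (25−22.63)²/22.63 + (13−13.71)²/13.71 + (10−11.66)²/11.66 + (21−21.21)²/21.21 + (9−12.86)²/12.86 + (15−10.93)²/10.93 = 5.4743
df = 4

test statistic = 5.474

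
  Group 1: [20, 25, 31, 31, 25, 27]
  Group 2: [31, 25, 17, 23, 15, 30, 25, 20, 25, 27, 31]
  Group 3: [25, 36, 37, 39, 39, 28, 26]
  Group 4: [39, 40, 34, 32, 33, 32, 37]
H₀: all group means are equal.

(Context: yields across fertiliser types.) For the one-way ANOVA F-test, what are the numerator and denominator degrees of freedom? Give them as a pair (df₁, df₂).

degrees of freedom = [3, 27]

k = 4 groups, N = 31 total
df = (k−1, N−k) = (4−1, 31−4) = (3, 27)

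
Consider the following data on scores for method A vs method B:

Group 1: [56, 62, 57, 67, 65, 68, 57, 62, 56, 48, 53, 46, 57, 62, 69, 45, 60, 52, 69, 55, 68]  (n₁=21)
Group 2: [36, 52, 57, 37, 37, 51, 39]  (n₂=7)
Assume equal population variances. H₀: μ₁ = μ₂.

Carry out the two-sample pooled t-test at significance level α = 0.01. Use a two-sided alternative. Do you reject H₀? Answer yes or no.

reject H₀: yes

x̄₁=58.762, s₁=7.436, n₁=21
x̄₂=44.143, s₂=8.840, n₂=7
s_p² = [20·7.436² + 6·8.840²]/26 = 60.5641
SE = √(s_p²·(1/21+1/7)) = 3.3965
t = (58.762−44.143)/3.3965 = 4.3042
df = 26
p-value (two-sided) = 0.00021
At α=0.01: p < α → reject H₀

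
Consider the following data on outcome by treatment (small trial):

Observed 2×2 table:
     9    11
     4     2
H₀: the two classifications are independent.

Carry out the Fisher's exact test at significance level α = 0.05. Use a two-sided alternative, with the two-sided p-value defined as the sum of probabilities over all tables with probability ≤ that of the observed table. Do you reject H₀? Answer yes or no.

reject H₀: no

Margins: r₁=20, r₂=6, c₁=13, c₂=13, n=26
p_obs = C(20,9)·C(6,4)/C(26,13); sum pmf over tables with pmf ≤ p_obs
p-value (two-sided) = 0.64472
At α=0.05: p ≥ α → fail to reject H₀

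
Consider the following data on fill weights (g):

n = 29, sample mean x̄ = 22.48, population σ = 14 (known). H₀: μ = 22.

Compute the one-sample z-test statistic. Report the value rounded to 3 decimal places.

SE = σ/√n = 14/√29 = 2.5997
z = (x̄−μ₀)/SE = (22.48−22)/2.5997 = 0.1846

test statistic = 0.185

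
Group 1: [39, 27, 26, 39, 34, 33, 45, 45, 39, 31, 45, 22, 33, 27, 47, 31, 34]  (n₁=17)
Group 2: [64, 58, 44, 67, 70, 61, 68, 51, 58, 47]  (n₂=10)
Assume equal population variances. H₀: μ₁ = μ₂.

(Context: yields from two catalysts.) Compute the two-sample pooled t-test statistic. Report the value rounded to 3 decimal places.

test statistic = -7.334

x̄₁=35.118, s₁=7.549, n₁=17
x̄₂=58.800, s₂=9.004, n₂=10
s_p² = [16·7.549² + 9·9.004²]/25 = 65.6546
SE = √(s_p²·(1/17+1/10)) = 3.2292
t = (35.118−58.800)/3.2292 = -7.3339
df = 25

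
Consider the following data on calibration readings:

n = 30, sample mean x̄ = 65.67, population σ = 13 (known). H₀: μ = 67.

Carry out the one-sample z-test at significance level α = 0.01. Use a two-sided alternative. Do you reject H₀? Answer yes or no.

SE = σ/√n = 13/√30 = 2.3735
z = (x̄−μ₀)/SE = (65.67−67)/2.3735 = -0.5604
p-value (two-sided) = 0.57523
At α=0.01: p ≥ α → fail to reject H₀

reject H₀: no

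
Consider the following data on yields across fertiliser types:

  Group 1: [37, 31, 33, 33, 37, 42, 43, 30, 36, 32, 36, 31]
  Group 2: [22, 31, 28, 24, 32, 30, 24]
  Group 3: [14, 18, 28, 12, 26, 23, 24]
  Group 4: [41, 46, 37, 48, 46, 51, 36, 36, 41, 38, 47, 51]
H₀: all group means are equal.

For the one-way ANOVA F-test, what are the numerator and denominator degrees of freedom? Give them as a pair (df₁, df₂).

degrees of freedom = [3, 34]

k = 4 groups, N = 38 total
df = (k−1, N−k) = (4−1, 38−4) = (3, 34)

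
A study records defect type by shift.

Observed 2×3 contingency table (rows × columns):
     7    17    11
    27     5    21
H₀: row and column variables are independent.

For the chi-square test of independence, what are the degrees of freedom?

df = (r−1)(c−1) = (2−1)·(3−1) = 2

degrees of freedom = 2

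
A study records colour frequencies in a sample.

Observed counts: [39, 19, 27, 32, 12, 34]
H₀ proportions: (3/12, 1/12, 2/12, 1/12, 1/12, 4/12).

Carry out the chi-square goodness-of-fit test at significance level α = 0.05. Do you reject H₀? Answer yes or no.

reject H₀: yes

n = 163; E_i = n·p_i = [40.75, 13.58, 27.17, 13.58, 13.58, 54.33]
χ² = (39−40.75)²/40.75 + (19−13.58)²/13.58 + (27−27.17)²/27.17 + (32−13.58)²/13.58 + (12−13.58)²/13.58 + (34−54.33)²/54.33 = 35.0000
df = 5
p-value (upper-tail) = 0.00000
At α=0.05: p < α → reject H₀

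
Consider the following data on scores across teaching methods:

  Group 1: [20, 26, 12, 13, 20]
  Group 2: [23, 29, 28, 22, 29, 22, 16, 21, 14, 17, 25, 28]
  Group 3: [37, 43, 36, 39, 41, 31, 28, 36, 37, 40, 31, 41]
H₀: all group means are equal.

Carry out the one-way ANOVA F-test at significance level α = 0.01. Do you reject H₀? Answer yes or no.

Group means [18.20, 22.83, 36.67], grand mean 27.759
SSB = Σnᵢ(x̄ᵢ−x̄)² = 1700.177; SSW = ΣΣ(x−x̄ᵢ)² = 665.133
MSB = 1700.177/2 = 850.0885; MSW = 665.133/26 = 25.5821
F = MSB/MSW = 33.2299
df = (2, 26)
p-value (upper-tail) = 0.00000
At α=0.01: p < α → reject H₀

reject H₀: yes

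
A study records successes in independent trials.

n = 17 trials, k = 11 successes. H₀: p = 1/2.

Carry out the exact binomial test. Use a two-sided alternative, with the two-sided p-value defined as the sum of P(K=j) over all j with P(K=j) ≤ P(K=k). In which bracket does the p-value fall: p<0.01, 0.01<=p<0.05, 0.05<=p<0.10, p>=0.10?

p-value bracket: p>=0.10

Exact binomial: n=17, k=11, p₀=1/2=0.5000
P(X=j) = C(n,j)·p₀^j·(1−p₀)^(n−j); p = Σ P(X=j) over j with P(X=j) ≤ P(X=11)
p-value (two-sided) = 0.33231
→ bracket: p>=0.10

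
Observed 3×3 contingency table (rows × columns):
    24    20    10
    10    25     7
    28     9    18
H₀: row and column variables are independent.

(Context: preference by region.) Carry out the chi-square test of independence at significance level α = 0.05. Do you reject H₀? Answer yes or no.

reject H₀: yes

Row totals [54, 42, 55], col totals [62, 54, 35], n=151
χ² = (24−22.17)²/22.17 + (20−19.31)²/19.31 + (10−12.52)²/12.52 + (10−17.25)²/17.25 + (25−15.02)²/15.02 + (7−9.74)²/9.74 + (28−22.58)²/22.58 + (9−19.67)²/19.67 + (18−12.75)²/12.75 = 20.3748
df = 4
p-value (upper-tail) = 0.00042
At α=0.05: p < α → reject H₀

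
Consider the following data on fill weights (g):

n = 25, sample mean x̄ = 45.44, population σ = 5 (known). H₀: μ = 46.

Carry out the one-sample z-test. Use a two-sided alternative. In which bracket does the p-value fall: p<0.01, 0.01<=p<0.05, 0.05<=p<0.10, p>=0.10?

SE = σ/√n = 5/√25 = 1.0000
z = (x̄−μ₀)/SE = (45.44−46)/1.0000 = -0.5600
p-value (two-sided) = 0.57548
→ bracket: p>=0.10

p-value bracket: p>=0.10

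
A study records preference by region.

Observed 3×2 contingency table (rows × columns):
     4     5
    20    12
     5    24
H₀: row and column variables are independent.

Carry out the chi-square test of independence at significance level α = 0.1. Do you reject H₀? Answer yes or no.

reject H₀: yes

Row totals [9, 32, 29], col totals [29, 41], n=70
χ² = (4−3.73)²/3.73 + (5−5.27)²/5.27 + (20−13.26)²/13.26 + (12−18.74)²/18.74 + (5−12.01)²/12.01 + (24−16.99)²/16.99 = 12.8808
df = 2
p-value (upper-tail) = 0.00160
At α=0.1: p < α → reject H₀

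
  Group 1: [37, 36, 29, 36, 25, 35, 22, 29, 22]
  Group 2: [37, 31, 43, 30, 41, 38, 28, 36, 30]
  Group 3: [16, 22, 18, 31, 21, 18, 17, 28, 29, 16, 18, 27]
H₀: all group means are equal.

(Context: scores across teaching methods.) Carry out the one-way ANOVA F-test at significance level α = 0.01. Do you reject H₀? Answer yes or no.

reject H₀: yes

Group means [30.11, 34.89, 21.75], grand mean 28.200
SSB = Σnᵢ(x̄ᵢ−x̄)² = 934.772; SSW = ΣΣ(x−x̄ᵢ)² = 866.028
MSB = 934.772/2 = 467.3861; MSW = 866.028/27 = 32.0751
F = MSB/MSW = 14.5716
df = (2, 27)
p-value (upper-tail) = 0.00005
At α=0.01: p < α → reject H₀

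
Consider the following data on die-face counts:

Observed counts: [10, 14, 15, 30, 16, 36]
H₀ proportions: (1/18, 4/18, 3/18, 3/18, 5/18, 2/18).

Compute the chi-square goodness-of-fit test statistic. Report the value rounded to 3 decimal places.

n = 121; E_i = n·p_i = [6.72, 26.89, 20.17, 20.17, 33.61, 13.44]
χ² = (10−6.72)²/6.72 + (14−26.89)²/26.89 + (15−20.17)²/20.17 + (30−20.17)²/20.17 + (16−33.61)²/33.61 + (36−13.44)²/13.44 = 60.9636
df = 5

test statistic = 60.964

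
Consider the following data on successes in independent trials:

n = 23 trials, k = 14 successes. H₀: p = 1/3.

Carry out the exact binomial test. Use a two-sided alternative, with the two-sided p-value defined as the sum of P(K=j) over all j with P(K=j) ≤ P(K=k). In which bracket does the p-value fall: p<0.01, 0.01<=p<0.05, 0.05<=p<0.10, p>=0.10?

p-value bracket: p<0.01

Exact binomial: n=23, k=14, p₀=1/3=0.3333
P(X=j) = C(n,j)·p₀^j·(1−p₀)^(n−j); p = Σ P(X=j) over j with P(X=j) ≤ P(X=14)
p-value (two-sided) = 0.00731
→ bracket: p<0.01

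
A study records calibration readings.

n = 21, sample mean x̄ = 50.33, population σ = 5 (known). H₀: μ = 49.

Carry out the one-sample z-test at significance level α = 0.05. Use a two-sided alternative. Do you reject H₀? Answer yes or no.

SE = σ/√n = 5/√21 = 1.0911
z = (x̄−μ₀)/SE = (50.33−49)/1.0911 = 1.2190
p-value (two-sided) = 0.22286
At α=0.05: p ≥ α → fail to reject H₀

reject H₀: no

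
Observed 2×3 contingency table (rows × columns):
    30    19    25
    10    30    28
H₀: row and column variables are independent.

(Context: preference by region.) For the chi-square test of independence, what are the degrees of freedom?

df = (r−1)(c−1) = (2−1)·(3−1) = 2

degrees of freedom = 2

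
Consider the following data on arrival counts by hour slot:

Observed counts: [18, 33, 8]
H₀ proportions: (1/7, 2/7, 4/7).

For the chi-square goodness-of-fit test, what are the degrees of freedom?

df = k − 1 = 3 − 1 = 2

degrees of freedom = 2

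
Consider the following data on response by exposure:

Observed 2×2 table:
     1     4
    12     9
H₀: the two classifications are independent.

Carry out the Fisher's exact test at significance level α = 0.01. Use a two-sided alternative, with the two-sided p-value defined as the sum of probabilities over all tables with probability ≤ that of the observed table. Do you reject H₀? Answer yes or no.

reject H₀: no

Margins: r₁=5, r₂=21, c₁=13, c₂=13, n=26
p_obs = C(5,1)·C(21,12)/C(26,13); sum pmf over tables with pmf ≤ p_obs
p-value (two-sided) = 0.32174
At α=0.01: p ≥ α → fail to reject H₀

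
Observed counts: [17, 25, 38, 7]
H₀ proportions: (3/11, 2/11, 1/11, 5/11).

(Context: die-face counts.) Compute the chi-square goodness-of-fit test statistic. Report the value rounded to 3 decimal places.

n = 87; E_i = n·p_i = [23.73, 15.82, 7.91, 39.55]
χ² = (17−23.73)²/23.73 + (25−15.82)²/15.82 + (38−7.91)²/7.91 + (7−39.55)²/39.55 = 148.5054
df = 3

test statistic = 148.505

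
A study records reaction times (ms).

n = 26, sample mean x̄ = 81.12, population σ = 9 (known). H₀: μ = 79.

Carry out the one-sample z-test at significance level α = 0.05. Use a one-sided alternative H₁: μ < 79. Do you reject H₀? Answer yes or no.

SE = σ/√n = 9/√26 = 1.7650
z = (x̄−μ₀)/SE = (81.12−79)/1.7650 = 1.2011
p-value (one-sided, H₁ less) = 0.88514
At α=0.05: p ≥ α → fail to reject H₀

reject H₀: no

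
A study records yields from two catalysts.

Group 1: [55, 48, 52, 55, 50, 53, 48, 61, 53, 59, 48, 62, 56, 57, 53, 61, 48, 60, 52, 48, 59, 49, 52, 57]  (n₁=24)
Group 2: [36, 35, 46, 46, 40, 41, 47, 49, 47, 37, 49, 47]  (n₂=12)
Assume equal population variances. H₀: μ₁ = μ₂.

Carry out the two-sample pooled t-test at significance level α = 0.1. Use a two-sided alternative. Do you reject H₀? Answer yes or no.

reject H₀: yes

x̄₁=54.000, s₁=4.700, n₁=24
x̄₂=43.333, s₂=5.211, n₂=12
s_p² = [23·4.700² + 11·5.211²]/34 = 23.7255
SE = √(s_p²·(1/24+1/12)) = 1.7221
t = (54.000−43.333)/1.7221 = 6.1939
df = 34
p-value (two-sided) = 0.00000
At α=0.1: p < α → reject H₀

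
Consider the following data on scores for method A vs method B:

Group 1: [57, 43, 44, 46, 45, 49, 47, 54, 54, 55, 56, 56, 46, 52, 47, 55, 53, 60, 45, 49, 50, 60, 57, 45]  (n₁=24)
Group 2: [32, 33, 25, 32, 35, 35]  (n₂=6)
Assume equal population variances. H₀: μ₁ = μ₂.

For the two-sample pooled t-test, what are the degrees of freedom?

df = n₁ + n₂ − 2 = 24 + 6 − 2 = 28

degrees of freedom = 28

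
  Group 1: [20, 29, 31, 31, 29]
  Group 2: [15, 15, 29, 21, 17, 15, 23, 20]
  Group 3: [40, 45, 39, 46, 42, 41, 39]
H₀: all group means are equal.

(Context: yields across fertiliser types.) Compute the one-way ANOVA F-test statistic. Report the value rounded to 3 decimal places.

test statistic = 52.553

Group means [28.00, 19.38, 41.71], grand mean 29.350
SSB = Σnᵢ(x̄ᵢ−x̄)² = 1875.246; SSW = ΣΣ(x−x̄ᵢ)² = 303.304
MSB = 1875.246/2 = 937.6232; MSW = 303.304/17 = 17.8414
F = MSB/MSW = 52.5533
df = (2, 17)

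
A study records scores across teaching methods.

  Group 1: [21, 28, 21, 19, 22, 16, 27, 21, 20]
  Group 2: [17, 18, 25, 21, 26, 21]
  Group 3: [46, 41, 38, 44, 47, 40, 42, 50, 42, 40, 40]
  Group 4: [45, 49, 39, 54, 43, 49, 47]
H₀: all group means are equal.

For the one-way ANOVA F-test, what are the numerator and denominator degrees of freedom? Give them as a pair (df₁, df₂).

k = 4 groups, N = 33 total
df = (k−1, N−k) = (4−1, 33−4) = (3, 29)

degrees of freedom = [3, 29]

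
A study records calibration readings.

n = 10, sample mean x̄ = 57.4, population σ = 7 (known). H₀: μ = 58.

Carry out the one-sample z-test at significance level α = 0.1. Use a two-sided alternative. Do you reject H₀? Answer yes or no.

reject H₀: no

SE = σ/√n = 7/√10 = 2.2136
z = (x̄−μ₀)/SE = (57.4−58)/2.2136 = -0.2711
p-value (two-sided) = 0.78635
At α=0.1: p ≥ α → fail to reject H₀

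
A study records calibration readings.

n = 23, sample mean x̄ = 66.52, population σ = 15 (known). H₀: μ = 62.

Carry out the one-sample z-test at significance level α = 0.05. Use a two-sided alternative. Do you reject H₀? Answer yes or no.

SE = σ/√n = 15/√23 = 3.1277
z = (x̄−μ₀)/SE = (66.52−62)/3.1277 = 1.4451
p-value (two-sided) = 0.14842
At α=0.05: p ≥ α → fail to reject H₀

reject H₀: no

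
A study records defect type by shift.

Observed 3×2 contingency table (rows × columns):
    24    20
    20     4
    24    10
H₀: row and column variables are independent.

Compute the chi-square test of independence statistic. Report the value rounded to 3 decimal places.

Row totals [44, 24, 34], col totals [68, 34], n=102
χ² = (24−29.33)²/29.33 + (20−14.67)²/14.67 + (20−16.00)²/16.00 + (4−8.00)²/8.00 + (24−22.67)²/22.67 + (10−11.33)²/11.33 = 6.1444
df = 2

test statistic = 6.144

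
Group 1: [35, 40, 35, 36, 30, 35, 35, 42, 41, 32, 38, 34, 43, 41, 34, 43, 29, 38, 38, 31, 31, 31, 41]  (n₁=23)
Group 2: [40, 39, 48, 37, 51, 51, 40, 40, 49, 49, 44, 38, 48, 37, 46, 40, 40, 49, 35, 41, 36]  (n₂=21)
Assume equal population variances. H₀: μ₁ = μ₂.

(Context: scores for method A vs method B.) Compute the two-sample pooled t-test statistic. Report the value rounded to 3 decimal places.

test statistic = -4.458

x̄₁=36.217, s₁=4.390, n₁=23
x̄₂=42.762, s₂=5.338, n₂=21
s_p² = [22·4.390² + 20·5.338²]/42 = 23.6601
SE = √(s_p²·(1/23+1/21)) = 1.4681
t = (36.217−42.762)/1.4681 = -4.4578
df = 42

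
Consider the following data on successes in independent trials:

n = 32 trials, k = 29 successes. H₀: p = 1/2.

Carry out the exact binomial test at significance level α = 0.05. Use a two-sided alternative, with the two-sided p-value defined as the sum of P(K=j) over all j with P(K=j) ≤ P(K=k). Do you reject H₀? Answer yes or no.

reject H₀: yes

Exact binomial: n=32, k=29, p₀=1/2=0.5000
P(X=j) = C(n,j)·p₀^j·(1−p₀)^(n−j); p = Σ P(X=j) over j with P(X=j) ≤ P(X=29)
p-value (two-sided) = 0.00000
At α=0.05: p < α → reject H₀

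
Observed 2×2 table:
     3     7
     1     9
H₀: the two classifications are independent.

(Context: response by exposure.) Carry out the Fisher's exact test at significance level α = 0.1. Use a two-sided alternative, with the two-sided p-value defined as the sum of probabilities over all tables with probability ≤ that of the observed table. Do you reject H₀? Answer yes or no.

Margins: r₁=10, r₂=10, c₁=4, c₂=16, n=20
p_obs = C(10,3)·C(10,1)/C(20,4); sum pmf over tables with pmf ≤ p_obs
p-value (two-sided) = 0.58204
At α=0.1: p ≥ α → fail to reject H₀

reject H₀: no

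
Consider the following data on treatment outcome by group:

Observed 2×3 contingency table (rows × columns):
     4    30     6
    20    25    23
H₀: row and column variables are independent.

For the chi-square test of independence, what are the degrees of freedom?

df = (r−1)(c−1) = (2−1)·(3−1) = 2

degrees of freedom = 2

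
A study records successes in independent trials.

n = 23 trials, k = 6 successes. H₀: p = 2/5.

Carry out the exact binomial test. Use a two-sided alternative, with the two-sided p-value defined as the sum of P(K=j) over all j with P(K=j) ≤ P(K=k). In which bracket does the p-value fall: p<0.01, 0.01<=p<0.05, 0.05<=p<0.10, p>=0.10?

p-value bracket: p>=0.10

Exact binomial: n=23, k=6, p₀=2/5=0.4000
P(X=j) = C(n,j)·p₀^j·(1−p₀)^(n−j); p = Σ P(X=j) over j with P(X=j) ≤ P(X=6)
p-value (two-sided) = 0.20530
→ bracket: p>=0.10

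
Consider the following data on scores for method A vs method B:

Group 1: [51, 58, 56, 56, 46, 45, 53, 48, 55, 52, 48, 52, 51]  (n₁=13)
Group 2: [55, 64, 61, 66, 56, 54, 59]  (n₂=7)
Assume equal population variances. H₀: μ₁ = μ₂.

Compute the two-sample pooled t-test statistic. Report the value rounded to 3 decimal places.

x̄₁=51.615, s₁=4.032, n₁=13
x̄₂=59.286, s₂=4.608, n₂=7
s_p² = [12·4.032² + 6·4.608²]/18 = 17.9170
SE = √(s_p²·(1/13+1/7)) = 1.9844
t = (51.615−59.286)/1.9844 = -3.8653
df = 18

test statistic = -3.865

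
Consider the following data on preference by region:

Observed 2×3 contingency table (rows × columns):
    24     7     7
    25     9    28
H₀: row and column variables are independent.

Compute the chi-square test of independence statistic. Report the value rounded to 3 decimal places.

test statistic = 7.545

Row totals [38, 62], col totals [49, 16, 35], n=100
χ² = (24−18.62)²/18.62 + (7−6.08)²/6.08 + (7−13.30)²/13.30 + (25−30.38)²/30.38 + (9−9.92)²/9.92 + (28−21.70)²/21.70 = 7.5450
df = 2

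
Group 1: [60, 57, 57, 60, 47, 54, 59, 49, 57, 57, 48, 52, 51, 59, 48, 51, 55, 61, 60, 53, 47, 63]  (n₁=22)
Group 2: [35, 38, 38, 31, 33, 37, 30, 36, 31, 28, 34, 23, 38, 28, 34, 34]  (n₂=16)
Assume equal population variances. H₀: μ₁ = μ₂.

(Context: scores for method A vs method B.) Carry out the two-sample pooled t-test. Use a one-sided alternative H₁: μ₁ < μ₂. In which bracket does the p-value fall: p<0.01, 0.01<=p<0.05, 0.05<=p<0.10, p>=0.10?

x̄₁=54.773, s₁=5.023, n₁=22
x̄₂=33.000, s₂=4.274, n₂=16
s_p² = [21·5.023² + 15·4.274²]/36 = 22.3295
SE = √(s_p²·(1/22+1/16)) = 1.5526
t = (54.773−33.000)/1.5526 = 14.0234
df = 36
p-value (one-sided, H₁ less) = 1.00000
→ bracket: p>=0.10

p-value bracket: p>=0.10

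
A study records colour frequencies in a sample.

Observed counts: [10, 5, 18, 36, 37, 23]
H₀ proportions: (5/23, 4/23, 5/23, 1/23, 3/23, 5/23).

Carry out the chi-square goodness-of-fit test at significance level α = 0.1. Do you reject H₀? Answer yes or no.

reject H₀: yes

n = 129; E_i = n·p_i = [28.04, 22.43, 28.04, 5.61, 16.83, 28.04]
χ² = (10−28.04)²/28.04 + (5−22.43)²/22.43 + (18−28.04)²/28.04 + (36−5.61)²/5.61 + (37−16.83)²/16.83 + (23−28.04)²/28.04 = 218.5288
df = 5
p-value (upper-tail) = 0.00000
At α=0.1: p < α → reject H₀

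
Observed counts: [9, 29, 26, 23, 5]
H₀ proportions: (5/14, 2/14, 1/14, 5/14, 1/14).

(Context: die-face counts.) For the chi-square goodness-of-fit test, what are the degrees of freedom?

degrees of freedom = 4

df = k − 1 = 5 − 1 = 4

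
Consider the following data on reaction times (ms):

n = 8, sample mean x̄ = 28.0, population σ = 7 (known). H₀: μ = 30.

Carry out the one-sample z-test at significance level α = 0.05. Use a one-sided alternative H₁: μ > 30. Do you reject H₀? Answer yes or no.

SE = σ/√n = 7/√8 = 2.4749
z = (x̄−μ₀)/SE = (28.0−30)/2.4749 = -0.8081
p-value (one-sided, H₁ greater) = 0.79049
At α=0.05: p ≥ α → fail to reject H₀

reject H₀: no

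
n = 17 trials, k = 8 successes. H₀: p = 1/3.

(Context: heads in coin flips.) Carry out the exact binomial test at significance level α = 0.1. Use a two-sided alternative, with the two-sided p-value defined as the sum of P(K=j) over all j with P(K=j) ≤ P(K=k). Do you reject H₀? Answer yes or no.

reject H₀: no

Exact binomial: n=17, k=8, p₀=1/3=0.3333
P(X=j) = C(n,j)·p₀^j·(1−p₀)^(n−j); p = Σ P(X=j) over j with P(X=j) ≤ P(X=8)
p-value (two-sided) = 0.30228
At α=0.1: p ≥ α → fail to reject H₀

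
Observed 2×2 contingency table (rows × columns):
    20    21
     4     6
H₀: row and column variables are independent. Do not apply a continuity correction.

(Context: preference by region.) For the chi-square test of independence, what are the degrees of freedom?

df = (r−1)(c−1) = (2−1)·(2−1) = 1

degrees of freedom = 1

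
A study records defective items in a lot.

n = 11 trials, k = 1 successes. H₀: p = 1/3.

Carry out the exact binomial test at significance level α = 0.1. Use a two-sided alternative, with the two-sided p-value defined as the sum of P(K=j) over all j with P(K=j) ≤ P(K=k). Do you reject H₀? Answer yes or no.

Exact binomial: n=11, k=1, p₀=1/3=0.3333
P(X=j) = C(n,j)·p₀^j·(1−p₀)^(n−j); p = Σ P(X=j) over j with P(X=j) ≤ P(X=1)
p-value (two-sided) = 0.11378
At α=0.1: p ≥ α → fail to reject H₀

reject H₀: no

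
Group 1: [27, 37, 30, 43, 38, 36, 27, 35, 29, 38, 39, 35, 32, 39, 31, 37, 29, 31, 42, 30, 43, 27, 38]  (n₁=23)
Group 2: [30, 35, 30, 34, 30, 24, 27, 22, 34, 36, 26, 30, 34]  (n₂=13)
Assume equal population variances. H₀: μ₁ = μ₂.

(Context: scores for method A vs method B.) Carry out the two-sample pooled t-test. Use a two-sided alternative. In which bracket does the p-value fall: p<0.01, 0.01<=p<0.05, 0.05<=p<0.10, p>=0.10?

p-value bracket: 0.01<=p<0.05

x̄₁=34.478, s₁=5.195, n₁=23
x̄₂=30.154, s₂=4.413, n₂=13
s_p² = [22·5.195² + 12·4.413²]/34 = 24.3362
SE = √(s_p²·(1/23+1/13)) = 1.7118
t = (34.478−30.154)/1.7118 = 2.5263
df = 34
p-value (two-sided) = 0.01635
→ bracket: 0.01<=p<0.05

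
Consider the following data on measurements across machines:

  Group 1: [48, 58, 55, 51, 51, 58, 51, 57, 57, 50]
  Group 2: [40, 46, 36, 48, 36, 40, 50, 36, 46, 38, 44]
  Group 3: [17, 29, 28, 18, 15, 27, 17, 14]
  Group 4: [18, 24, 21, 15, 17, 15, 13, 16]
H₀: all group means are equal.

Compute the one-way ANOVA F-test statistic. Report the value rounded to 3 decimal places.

test statistic = 117.393

Group means [53.60, 41.82, 20.62, 17.38], grand mean 35.135
SSB = Σnᵢ(x̄ᵢ−x̄)² = 8108.538; SSW = ΣΣ(x−x̄ᵢ)² = 759.786
MSB = 8108.538/3 = 2702.8460; MSW = 759.786/33 = 23.0238
F = MSB/MSW = 117.3934
df = (3, 33)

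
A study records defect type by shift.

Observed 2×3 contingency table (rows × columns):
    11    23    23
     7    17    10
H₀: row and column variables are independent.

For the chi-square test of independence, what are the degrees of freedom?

degrees of freedom = 2

df = (r−1)(c−1) = (2−1)·(3−1) = 2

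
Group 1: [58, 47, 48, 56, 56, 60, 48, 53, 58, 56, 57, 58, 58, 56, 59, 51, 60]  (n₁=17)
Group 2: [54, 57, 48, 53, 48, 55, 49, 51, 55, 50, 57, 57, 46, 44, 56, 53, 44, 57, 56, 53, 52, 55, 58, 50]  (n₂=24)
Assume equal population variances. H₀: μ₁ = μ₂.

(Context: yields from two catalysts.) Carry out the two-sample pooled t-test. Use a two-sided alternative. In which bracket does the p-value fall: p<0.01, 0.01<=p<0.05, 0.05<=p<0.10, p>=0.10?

p-value bracket: 0.01<=p<0.05

x̄₁=55.235, s₁=4.265, n₁=17
x̄₂=52.417, s₂=4.232, n₂=24
s_p² = [16·4.265² + 23·4.232²]/39 = 18.0229
SE = √(s_p²·(1/17+1/24)) = 1.3458
t = (55.235−52.417)/1.3458 = 2.0944
df = 39
p-value (two-sided) = 0.04277
→ bracket: 0.01<=p<0.05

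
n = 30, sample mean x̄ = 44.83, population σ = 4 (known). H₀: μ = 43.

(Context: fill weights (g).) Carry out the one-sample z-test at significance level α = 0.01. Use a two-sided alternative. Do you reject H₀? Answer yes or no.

reject H₀: no

SE = σ/√n = 4/√30 = 0.7303
z = (x̄−μ₀)/SE = (44.83−43)/0.7303 = 2.5058
p-value (two-sided) = 0.01222
At α=0.01: p ≥ α → fail to reject H₀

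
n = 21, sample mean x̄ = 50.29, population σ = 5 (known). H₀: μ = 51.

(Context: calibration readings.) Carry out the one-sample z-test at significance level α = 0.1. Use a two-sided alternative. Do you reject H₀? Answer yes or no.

reject H₀: no

SE = σ/√n = 5/√21 = 1.0911
z = (x̄−μ₀)/SE = (50.29−51)/1.0911 = -0.6507
p-value (two-sided) = 0.51522
At α=0.1: p ≥ α → fail to reject H₀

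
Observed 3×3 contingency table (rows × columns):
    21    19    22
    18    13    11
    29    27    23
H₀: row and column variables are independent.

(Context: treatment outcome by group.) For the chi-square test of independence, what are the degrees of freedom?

degrees of freedom = 4

df = (r−1)(c−1) = (3−1)·(3−1) = 4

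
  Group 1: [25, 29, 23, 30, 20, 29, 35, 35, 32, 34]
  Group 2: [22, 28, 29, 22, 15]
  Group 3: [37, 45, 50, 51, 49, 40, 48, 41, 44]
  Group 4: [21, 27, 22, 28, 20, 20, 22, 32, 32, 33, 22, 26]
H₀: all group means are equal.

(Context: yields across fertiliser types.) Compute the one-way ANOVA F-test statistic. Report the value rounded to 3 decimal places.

Group means [29.20, 23.20, 45.00, 25.42], grand mean 31.056
SSB = Σnᵢ(x̄ᵢ−x̄)² = 2474.572; SSW = ΣΣ(x−x̄ᵢ)² = 825.317
MSB = 2474.572/3 = 824.8574; MSW = 825.317/32 = 25.7911
F = MSB/MSW = 31.9822
df = (3, 32)

test statistic = 31.982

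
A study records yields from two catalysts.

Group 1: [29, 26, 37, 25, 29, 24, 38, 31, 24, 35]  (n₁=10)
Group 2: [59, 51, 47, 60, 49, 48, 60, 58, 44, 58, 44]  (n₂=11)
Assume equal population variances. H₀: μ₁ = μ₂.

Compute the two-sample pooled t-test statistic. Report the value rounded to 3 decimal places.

x̄₁=29.800, s₁=5.308, n₁=10
x̄₂=52.545, s₂=6.517, n₂=11
s_p² = [9·5.308² + 10·6.517²]/19 = 35.7014
SE = √(s_p²·(1/10+1/11)) = 2.6107
t = (29.800−52.545)/2.6107 = -8.7124
df = 19

test statistic = -8.712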